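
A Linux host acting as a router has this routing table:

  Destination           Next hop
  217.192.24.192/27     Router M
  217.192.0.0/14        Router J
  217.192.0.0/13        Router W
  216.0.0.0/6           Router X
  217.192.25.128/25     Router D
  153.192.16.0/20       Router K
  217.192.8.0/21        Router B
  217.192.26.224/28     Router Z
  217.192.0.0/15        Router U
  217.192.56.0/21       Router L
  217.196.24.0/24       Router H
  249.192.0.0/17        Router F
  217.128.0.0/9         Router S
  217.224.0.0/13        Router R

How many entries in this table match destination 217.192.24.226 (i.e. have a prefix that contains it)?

5

Prefixes containing 217.192.24.226:
  216.0.0.0/6 (216.0.0.0 - 219.255.255.255)
  217.128.0.0/9 (217.128.0.0 - 217.255.255.255)
  217.192.0.0/13 (217.192.0.0 - 217.199.255.255)
  217.192.0.0/14 (217.192.0.0 - 217.195.255.255)
  217.192.0.0/15 (217.192.0.0 - 217.193.255.255)
Total matching entries: 5.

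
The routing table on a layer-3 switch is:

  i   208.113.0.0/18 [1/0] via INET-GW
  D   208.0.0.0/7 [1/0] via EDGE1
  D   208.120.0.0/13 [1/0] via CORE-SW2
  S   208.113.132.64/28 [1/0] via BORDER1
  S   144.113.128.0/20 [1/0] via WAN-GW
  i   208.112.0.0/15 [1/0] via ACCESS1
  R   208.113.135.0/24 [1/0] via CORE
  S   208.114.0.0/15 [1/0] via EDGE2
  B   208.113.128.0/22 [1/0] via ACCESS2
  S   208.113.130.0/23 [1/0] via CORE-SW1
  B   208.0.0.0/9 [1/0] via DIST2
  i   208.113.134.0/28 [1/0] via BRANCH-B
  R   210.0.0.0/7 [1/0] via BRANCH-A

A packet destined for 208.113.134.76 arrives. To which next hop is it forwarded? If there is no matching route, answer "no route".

Routes whose prefix contains 208.113.134.76:
  208.0.0.0/7 (208.0.0.0 - 209.255.255.255) -> EDGE1
  208.0.0.0/9 (208.0.0.0 - 208.127.255.255) -> DIST2
  208.112.0.0/15 (208.112.0.0 - 208.113.255.255) -> ACCESS1
More-specific entries that do NOT match:
  208.113.132.64/28 (208.113.132.64 - 208.113.132.79) does not contain 208.113.134.76
  208.113.134.0/28 (208.113.134.0 - 208.113.134.15) does not contain 208.113.134.76
  208.113.135.0/24 (208.113.135.0 - 208.113.135.255) does not contain 208.113.134.76
  208.113.130.0/23 (208.113.130.0 - 208.113.131.255) does not contain 208.113.134.76
  208.113.128.0/22 (208.113.128.0 - 208.113.131.255) does not contain 208.113.134.76
  144.113.128.0/20 (144.113.128.0 - 144.113.143.255) does not contain 208.113.134.76
  208.113.0.0/18 (208.113.0.0 - 208.113.63.255) does not contain 208.113.134.76
Longest matching prefix is /15 -> next hop ACCESS1.

ACCESS1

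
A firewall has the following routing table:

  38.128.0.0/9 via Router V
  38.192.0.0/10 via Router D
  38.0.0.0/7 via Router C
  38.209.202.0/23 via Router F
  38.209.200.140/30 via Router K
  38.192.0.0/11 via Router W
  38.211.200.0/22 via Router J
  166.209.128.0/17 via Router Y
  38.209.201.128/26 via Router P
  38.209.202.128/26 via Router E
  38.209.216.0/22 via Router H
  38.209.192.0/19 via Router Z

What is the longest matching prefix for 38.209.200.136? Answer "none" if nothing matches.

38.209.192.0/19

Entries matching 38.209.200.136:
  38.0.0.0/7 (38.0.0.0 - 39.255.255.255)
  38.128.0.0/9 (38.128.0.0 - 38.255.255.255)
  38.192.0.0/10 (38.192.0.0 - 38.255.255.255)
  38.192.0.0/11 (38.192.0.0 - 38.223.255.255)
  38.209.192.0/19 (38.209.192.0 - 38.209.223.255)
Most specific is 38.209.192.0/19.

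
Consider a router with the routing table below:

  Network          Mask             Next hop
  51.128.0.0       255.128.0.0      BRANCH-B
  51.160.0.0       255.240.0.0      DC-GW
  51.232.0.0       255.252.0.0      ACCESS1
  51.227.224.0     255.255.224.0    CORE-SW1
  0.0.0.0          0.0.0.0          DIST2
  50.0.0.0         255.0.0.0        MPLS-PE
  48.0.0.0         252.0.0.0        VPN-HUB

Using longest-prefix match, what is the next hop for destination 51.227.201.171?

Routes whose prefix contains 51.227.201.171:
  0.0.0.0/0 (default, matches everything) -> DIST2
  48.0.0.0/6 (48.0.0.0 - 51.255.255.255) -> VPN-HUB
  51.128.0.0/9 (51.128.0.0 - 51.255.255.255) -> BRANCH-B
More-specific entries that do NOT match:
  51.227.224.0/19 (51.227.224.0 - 51.227.255.255) does not contain 51.227.201.171
  51.232.0.0/14 (51.232.0.0 - 51.235.255.255) does not contain 51.227.201.171
  51.160.0.0/12 (51.160.0.0 - 51.175.255.255) does not contain 51.227.201.171
Longest matching prefix is /9 -> next hop BRANCH-B.

BRANCH-B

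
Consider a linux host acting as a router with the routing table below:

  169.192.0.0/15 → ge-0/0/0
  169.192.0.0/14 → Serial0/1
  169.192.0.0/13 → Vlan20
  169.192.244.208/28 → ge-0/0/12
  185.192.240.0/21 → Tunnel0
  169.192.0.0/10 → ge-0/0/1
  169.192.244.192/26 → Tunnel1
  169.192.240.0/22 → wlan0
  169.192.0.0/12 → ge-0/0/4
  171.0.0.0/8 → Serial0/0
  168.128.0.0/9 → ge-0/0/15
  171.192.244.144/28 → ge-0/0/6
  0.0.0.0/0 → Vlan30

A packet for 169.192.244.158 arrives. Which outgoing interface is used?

Routes whose prefix contains 169.192.244.158:
  0.0.0.0/0 (default, matches everything) -> Vlan30
  169.192.0.0/10 (169.192.0.0 - 169.255.255.255) -> ge-0/0/1
  169.192.0.0/12 (169.192.0.0 - 169.207.255.255) -> ge-0/0/4
  169.192.0.0/13 (169.192.0.0 - 169.199.255.255) -> Vlan20
  169.192.0.0/14 (169.192.0.0 - 169.195.255.255) -> Serial0/1
  169.192.0.0/15 (169.192.0.0 - 169.193.255.255) -> ge-0/0/0
More-specific entries that do NOT match:
  169.192.244.208/28 (169.192.244.208 - 169.192.244.223) does not contain 169.192.244.158
  171.192.244.144/28 (171.192.244.144 - 171.192.244.159) does not contain 169.192.244.158
  169.192.244.192/26 (169.192.244.192 - 169.192.244.255) does not contain 169.192.244.158
  169.192.240.0/22 (169.192.240.0 - 169.192.243.255) does not contain 169.192.244.158
  185.192.240.0/21 (185.192.240.0 - 185.192.247.255) does not contain 169.192.244.158
Longest matching prefix is /15 -> interface ge-0/0/0.

ge-0/0/0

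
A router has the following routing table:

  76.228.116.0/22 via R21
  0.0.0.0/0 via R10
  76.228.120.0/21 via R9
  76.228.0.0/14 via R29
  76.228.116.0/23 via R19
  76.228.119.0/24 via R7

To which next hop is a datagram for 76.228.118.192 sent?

Routes whose prefix contains 76.228.118.192:
  0.0.0.0/0 (default, matches everything) -> R10
  76.228.0.0/14 (76.228.0.0 - 76.231.255.255) -> R29
  76.228.116.0/22 (76.228.116.0 - 76.228.119.255) -> R21
More-specific entries that do NOT match:
  76.228.119.0/24 (76.228.119.0 - 76.228.119.255) does not contain 76.228.118.192
  76.228.116.0/23 (76.228.116.0 - 76.228.117.255) does not contain 76.228.118.192
Longest matching prefix is /22 -> next hop R21.

R21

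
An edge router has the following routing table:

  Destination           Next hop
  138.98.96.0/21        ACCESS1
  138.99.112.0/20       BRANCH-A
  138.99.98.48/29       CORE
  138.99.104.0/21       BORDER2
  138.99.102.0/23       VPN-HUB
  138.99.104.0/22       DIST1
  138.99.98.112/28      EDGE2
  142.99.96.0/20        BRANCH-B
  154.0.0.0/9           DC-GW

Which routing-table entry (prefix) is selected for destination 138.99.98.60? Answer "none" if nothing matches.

138.99.98.60 is outside every listed prefix and there is no default route.

none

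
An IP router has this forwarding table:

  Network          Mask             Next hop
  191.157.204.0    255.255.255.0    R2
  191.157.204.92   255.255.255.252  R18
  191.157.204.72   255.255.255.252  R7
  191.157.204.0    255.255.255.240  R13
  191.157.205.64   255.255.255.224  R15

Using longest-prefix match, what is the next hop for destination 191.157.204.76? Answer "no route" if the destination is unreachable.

Routes whose prefix contains 191.157.204.76:
  191.157.204.0/24 (191.157.204.0 - 191.157.204.255) -> R2
More-specific entries that do NOT match:
  191.157.204.92/30 (191.157.204.92 - 191.157.204.95) does not contain 191.157.204.76
  191.157.204.72/30 (191.157.204.72 - 191.157.204.75) does not contain 191.157.204.76
  191.157.204.0/28 (191.157.204.0 - 191.157.204.15) does not contain 191.157.204.76
  191.157.205.64/27 (191.157.205.64 - 191.157.205.95) does not contain 191.157.204.76
Longest matching prefix is /24 -> next hop R2.

R2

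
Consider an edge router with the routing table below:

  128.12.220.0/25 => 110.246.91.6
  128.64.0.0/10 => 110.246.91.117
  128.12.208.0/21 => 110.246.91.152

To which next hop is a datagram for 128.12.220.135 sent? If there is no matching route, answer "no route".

No entry's prefix contains 128.12.220.135; there is no default route.

no route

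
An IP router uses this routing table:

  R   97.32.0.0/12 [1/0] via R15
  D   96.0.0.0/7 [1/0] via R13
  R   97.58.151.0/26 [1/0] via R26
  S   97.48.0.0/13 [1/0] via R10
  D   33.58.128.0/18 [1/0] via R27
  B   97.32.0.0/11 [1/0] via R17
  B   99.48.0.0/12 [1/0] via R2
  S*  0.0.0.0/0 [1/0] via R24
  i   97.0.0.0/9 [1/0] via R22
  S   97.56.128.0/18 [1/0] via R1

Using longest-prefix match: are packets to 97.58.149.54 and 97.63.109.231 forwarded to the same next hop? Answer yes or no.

yes

97.58.149.54: longest match 97.32.0.0/11 -> R17
97.63.109.231: longest match 97.32.0.0/11 -> R17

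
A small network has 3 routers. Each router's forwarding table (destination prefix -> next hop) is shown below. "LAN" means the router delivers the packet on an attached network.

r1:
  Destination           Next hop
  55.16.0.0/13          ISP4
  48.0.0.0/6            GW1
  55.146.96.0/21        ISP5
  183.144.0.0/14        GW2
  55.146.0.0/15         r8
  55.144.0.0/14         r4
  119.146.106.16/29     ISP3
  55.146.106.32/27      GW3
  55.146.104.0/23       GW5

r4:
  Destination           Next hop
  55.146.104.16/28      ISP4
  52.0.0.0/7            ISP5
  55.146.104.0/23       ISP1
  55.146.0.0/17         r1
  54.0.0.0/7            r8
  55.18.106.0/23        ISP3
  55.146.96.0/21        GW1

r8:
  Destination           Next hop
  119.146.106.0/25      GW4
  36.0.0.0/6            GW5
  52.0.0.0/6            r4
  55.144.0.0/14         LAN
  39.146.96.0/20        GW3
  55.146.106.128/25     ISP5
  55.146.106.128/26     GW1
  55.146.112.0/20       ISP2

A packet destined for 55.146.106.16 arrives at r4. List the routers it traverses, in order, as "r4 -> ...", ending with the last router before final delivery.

At r4: longest match for 55.146.106.16 is 55.146.0.0/17 -> r1
At r1: longest match for 55.146.106.16 is 55.146.0.0/15 -> r8
At r8: longest match for 55.146.106.16 is 55.144.0.0/14 -> LAN

r4 -> r1 -> r8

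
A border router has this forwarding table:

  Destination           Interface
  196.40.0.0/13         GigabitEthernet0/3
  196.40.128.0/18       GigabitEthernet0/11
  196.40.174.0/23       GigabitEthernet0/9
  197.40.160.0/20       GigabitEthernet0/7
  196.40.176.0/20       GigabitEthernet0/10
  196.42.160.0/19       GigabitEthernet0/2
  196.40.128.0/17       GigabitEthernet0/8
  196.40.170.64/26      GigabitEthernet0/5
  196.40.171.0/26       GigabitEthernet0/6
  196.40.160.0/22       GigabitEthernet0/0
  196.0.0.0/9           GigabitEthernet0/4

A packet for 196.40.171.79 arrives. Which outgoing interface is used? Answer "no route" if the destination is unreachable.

Routes whose prefix contains 196.40.171.79:
  196.0.0.0/9 (196.0.0.0 - 196.127.255.255) -> GigabitEthernet0/4
  196.40.0.0/13 (196.40.0.0 - 196.47.255.255) -> GigabitEthernet0/3
  196.40.128.0/17 (196.40.128.0 - 196.40.255.255) -> GigabitEthernet0/8
  196.40.128.0/18 (196.40.128.0 - 196.40.191.255) -> GigabitEthernet0/11
More-specific entries that do NOT match:
  196.40.170.64/26 (196.40.170.64 - 196.40.170.127) does not contain 196.40.171.79
  196.40.171.0/26 (196.40.171.0 - 196.40.171.63) does not contain 196.40.171.79
  196.40.174.0/23 (196.40.174.0 - 196.40.175.255) does not contain 196.40.171.79
  196.40.160.0/22 (196.40.160.0 - 196.40.163.255) does not contain 196.40.171.79
  197.40.160.0/20 (197.40.160.0 - 197.40.175.255) does not contain 196.40.171.79
  196.40.176.0/20 (196.40.176.0 - 196.40.191.255) does not contain 196.40.171.79
  196.42.160.0/19 (196.42.160.0 - 196.42.191.255) does not contain 196.40.171.79
Longest matching prefix is /18 -> interface GigabitEthernet0/11.

GigabitEthernet0/11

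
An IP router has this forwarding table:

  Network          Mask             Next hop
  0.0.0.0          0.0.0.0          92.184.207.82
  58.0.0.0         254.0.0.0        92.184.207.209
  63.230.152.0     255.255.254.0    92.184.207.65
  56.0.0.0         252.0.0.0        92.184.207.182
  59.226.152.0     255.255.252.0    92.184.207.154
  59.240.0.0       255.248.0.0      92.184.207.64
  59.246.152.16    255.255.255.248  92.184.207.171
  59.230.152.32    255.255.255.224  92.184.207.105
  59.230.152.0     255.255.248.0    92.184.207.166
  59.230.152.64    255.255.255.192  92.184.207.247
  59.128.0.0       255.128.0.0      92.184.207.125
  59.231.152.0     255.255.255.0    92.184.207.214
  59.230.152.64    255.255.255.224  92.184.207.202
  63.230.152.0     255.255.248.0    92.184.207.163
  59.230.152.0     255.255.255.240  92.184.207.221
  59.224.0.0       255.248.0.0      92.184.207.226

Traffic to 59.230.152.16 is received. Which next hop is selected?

92.184.207.166

Routes whose prefix contains 59.230.152.16:
  0.0.0.0/0 (default, matches everything) -> 92.184.207.82
  56.0.0.0/6 (56.0.0.0 - 59.255.255.255) -> 92.184.207.182
  58.0.0.0/7 (58.0.0.0 - 59.255.255.255) -> 92.184.207.209
  59.128.0.0/9 (59.128.0.0 - 59.255.255.255) -> 92.184.207.125
  59.224.0.0/13 (59.224.0.0 - 59.231.255.255) -> 92.184.207.226
  59.230.152.0/21 (59.230.152.0 - 59.230.159.255) -> 92.184.207.166
More-specific entries that do NOT match:
  59.246.152.16/29 (59.246.152.16 - 59.246.152.23) does not contain 59.230.152.16
  59.230.152.0/28 (59.230.152.0 - 59.230.152.15) does not contain 59.230.152.16
  59.230.152.32/27 (59.230.152.32 - 59.230.152.63) does not contain 59.230.152.16
  59.230.152.64/27 (59.230.152.64 - 59.230.152.95) does not contain 59.230.152.16
  59.230.152.64/26 (59.230.152.64 - 59.230.152.127) does not contain 59.230.152.16
  59.231.152.0/24 (59.231.152.0 - 59.231.152.255) does not contain 59.230.152.16
  63.230.152.0/23 (63.230.152.0 - 63.230.153.255) does not contain 59.230.152.16
  59.226.152.0/22 (59.226.152.0 - 59.226.155.255) does not contain 59.230.152.16
Longest matching prefix is /21 -> next hop 92.184.207.166.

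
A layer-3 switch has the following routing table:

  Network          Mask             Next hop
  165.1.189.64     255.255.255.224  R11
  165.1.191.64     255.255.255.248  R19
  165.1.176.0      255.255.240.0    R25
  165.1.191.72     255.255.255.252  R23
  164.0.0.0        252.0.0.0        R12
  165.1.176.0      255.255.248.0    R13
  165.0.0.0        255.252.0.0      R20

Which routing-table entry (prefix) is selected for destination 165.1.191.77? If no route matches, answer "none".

Entries matching 165.1.191.77:
  164.0.0.0/6 (164.0.0.0 - 167.255.255.255)
  165.0.0.0/14 (165.0.0.0 - 165.3.255.255)
  165.1.176.0/20 (165.1.176.0 - 165.1.191.255)
Most specific is 165.1.176.0/20.

165.1.176.0/20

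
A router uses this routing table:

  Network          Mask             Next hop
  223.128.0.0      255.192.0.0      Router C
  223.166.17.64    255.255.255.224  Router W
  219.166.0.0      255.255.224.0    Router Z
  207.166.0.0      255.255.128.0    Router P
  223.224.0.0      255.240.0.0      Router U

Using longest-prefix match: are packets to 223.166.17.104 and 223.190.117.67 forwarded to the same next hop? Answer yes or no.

223.166.17.104: longest match 223.128.0.0/10 -> Router C
223.190.117.67: longest match 223.128.0.0/10 -> Router C

yes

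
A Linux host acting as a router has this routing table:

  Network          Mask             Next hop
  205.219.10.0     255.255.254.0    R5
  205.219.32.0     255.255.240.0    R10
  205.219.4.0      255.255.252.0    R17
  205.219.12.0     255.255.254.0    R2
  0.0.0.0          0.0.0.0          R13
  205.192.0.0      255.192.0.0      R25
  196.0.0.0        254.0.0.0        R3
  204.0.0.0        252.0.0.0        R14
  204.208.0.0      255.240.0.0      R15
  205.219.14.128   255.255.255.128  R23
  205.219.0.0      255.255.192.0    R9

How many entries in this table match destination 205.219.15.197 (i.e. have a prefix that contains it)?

Prefixes containing 205.219.15.197:
  0.0.0.0/0 (default, matches everything)
  204.0.0.0/6 (204.0.0.0 - 207.255.255.255)
  205.192.0.0/10 (205.192.0.0 - 205.255.255.255)
  205.219.0.0/18 (205.219.0.0 - 205.219.63.255)
Total matching entries: 4.

4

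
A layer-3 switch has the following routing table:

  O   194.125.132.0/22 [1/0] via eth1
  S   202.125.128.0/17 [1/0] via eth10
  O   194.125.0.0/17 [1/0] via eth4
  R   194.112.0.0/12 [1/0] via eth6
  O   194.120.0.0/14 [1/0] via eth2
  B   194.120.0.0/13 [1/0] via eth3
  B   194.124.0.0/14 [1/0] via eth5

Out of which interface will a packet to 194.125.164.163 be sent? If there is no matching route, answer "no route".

Routes whose prefix contains 194.125.164.163:
  194.112.0.0/12 (194.112.0.0 - 194.127.255.255) -> eth6
  194.120.0.0/13 (194.120.0.0 - 194.127.255.255) -> eth3
  194.124.0.0/14 (194.124.0.0 - 194.127.255.255) -> eth5
More-specific entries that do NOT match:
  194.125.132.0/22 (194.125.132.0 - 194.125.135.255) does not contain 194.125.164.163
  202.125.128.0/17 (202.125.128.0 - 202.125.255.255) does not contain 194.125.164.163
  194.125.0.0/17 (194.125.0.0 - 194.125.127.255) does not contain 194.125.164.163
Longest matching prefix is /14 -> interface eth5.

eth5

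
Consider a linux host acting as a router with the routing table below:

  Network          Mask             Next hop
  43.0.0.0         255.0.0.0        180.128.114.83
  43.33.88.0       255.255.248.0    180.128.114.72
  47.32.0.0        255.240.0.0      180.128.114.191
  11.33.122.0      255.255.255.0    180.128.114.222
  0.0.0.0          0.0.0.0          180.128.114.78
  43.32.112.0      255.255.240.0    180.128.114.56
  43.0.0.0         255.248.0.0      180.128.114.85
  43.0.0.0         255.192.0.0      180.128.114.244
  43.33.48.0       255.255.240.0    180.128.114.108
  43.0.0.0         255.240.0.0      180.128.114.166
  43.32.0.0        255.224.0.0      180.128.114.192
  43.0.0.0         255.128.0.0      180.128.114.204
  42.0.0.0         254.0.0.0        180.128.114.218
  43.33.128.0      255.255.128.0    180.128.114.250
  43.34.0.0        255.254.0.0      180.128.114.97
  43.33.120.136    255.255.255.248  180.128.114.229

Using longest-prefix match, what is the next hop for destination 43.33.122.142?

Routes whose prefix contains 43.33.122.142:
  0.0.0.0/0 (default, matches everything) -> 180.128.114.78
  42.0.0.0/7 (42.0.0.0 - 43.255.255.255) -> 180.128.114.218
  43.0.0.0/8 (43.0.0.0 - 43.255.255.255) -> 180.128.114.83
  43.0.0.0/9 (43.0.0.0 - 43.127.255.255) -> 180.128.114.204
  43.0.0.0/10 (43.0.0.0 - 43.63.255.255) -> 180.128.114.244
  43.32.0.0/11 (43.32.0.0 - 43.63.255.255) -> 180.128.114.192
More-specific entries that do NOT match:
  43.33.120.136/29 (43.33.120.136 - 43.33.120.143) does not contain 43.33.122.142
  11.33.122.0/24 (11.33.122.0 - 11.33.122.255) does not contain 43.33.122.142
  43.33.88.0/21 (43.33.88.0 - 43.33.95.255) does not contain 43.33.122.142
  43.32.112.0/20 (43.32.112.0 - 43.32.127.255) does not contain 43.33.122.142
  43.33.48.0/20 (43.33.48.0 - 43.33.63.255) does not contain 43.33.122.142
  43.33.128.0/17 (43.33.128.0 - 43.33.255.255) does not contain 43.33.122.142
  43.34.0.0/15 (43.34.0.0 - 43.35.255.255) does not contain 43.33.122.142
  43.0.0.0/13 (43.0.0.0 - 43.7.255.255) does not contain 43.33.122.142
  47.32.0.0/12 (47.32.0.0 - 47.47.255.255) does not contain 43.33.122.142
  43.0.0.0/12 (43.0.0.0 - 43.15.255.255) does not contain 43.33.122.142
Longest matching prefix is /11 -> next hop 180.128.114.192.

180.128.114.192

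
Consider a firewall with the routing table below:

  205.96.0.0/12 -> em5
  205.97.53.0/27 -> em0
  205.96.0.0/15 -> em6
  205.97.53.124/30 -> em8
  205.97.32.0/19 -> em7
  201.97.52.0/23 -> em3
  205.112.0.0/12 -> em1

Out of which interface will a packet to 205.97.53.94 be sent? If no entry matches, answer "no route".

em7

Routes whose prefix contains 205.97.53.94:
  205.96.0.0/12 (205.96.0.0 - 205.111.255.255) -> em5
  205.96.0.0/15 (205.96.0.0 - 205.97.255.255) -> em6
  205.97.32.0/19 (205.97.32.0 - 205.97.63.255) -> em7
More-specific entries that do NOT match:
  205.97.53.124/30 (205.97.53.124 - 205.97.53.127) does not contain 205.97.53.94
  205.97.53.0/27 (205.97.53.0 - 205.97.53.31) does not contain 205.97.53.94
  201.97.52.0/23 (201.97.52.0 - 201.97.53.255) does not contain 205.97.53.94
Longest matching prefix is /19 -> interface em7.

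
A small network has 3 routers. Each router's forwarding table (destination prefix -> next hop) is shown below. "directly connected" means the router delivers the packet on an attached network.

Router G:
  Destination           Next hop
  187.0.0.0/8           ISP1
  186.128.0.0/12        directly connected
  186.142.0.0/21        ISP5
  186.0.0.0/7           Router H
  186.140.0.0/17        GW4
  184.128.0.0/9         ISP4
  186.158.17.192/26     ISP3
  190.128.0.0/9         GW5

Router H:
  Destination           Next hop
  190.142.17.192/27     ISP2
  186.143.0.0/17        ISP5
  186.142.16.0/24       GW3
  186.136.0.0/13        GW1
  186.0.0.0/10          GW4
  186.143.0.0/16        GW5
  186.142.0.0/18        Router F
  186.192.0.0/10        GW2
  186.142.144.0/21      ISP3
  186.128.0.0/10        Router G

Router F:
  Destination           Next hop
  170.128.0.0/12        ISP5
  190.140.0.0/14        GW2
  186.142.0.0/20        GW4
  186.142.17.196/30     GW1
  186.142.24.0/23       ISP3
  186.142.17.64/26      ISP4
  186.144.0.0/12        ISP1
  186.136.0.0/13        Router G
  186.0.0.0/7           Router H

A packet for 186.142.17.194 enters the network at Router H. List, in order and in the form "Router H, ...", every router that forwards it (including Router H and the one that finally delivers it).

Router H, Router F, Router G

At Router H: longest match for 186.142.17.194 is 186.142.0.0/18 -> Router F
At Router F: longest match for 186.142.17.194 is 186.136.0.0/13 -> Router G
At Router G: longest match for 186.142.17.194 is 186.128.0.0/12 -> directly connected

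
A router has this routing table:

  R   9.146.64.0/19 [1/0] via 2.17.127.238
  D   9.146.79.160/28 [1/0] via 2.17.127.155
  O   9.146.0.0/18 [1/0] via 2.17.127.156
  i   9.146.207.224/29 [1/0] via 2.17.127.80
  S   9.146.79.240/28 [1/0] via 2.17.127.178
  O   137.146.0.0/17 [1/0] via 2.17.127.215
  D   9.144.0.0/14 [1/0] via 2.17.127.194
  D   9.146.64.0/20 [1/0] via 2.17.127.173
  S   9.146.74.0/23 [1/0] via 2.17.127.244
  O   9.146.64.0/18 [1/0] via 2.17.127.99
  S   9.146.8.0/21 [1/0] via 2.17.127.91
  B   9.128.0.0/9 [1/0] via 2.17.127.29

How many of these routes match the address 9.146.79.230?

5

Prefixes containing 9.146.79.230:
  9.128.0.0/9 (9.128.0.0 - 9.255.255.255)
  9.144.0.0/14 (9.144.0.0 - 9.147.255.255)
  9.146.64.0/18 (9.146.64.0 - 9.146.127.255)
  9.146.64.0/19 (9.146.64.0 - 9.146.95.255)
  9.146.64.0/20 (9.146.64.0 - 9.146.79.255)
Total matching entries: 5.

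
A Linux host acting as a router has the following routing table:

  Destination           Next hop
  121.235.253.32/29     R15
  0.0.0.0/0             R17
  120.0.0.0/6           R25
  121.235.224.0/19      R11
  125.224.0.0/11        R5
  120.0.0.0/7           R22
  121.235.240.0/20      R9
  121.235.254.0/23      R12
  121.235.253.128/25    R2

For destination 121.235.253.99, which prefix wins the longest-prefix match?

Entries matching 121.235.253.99:
  0.0.0.0/0 (default, matches everything)
  120.0.0.0/6 (120.0.0.0 - 123.255.255.255)
  120.0.0.0/7 (120.0.0.0 - 121.255.255.255)
  121.235.224.0/19 (121.235.224.0 - 121.235.255.255)
  121.235.240.0/20 (121.235.240.0 - 121.235.255.255)
Most specific is 121.235.240.0/20.

121.235.240.0/20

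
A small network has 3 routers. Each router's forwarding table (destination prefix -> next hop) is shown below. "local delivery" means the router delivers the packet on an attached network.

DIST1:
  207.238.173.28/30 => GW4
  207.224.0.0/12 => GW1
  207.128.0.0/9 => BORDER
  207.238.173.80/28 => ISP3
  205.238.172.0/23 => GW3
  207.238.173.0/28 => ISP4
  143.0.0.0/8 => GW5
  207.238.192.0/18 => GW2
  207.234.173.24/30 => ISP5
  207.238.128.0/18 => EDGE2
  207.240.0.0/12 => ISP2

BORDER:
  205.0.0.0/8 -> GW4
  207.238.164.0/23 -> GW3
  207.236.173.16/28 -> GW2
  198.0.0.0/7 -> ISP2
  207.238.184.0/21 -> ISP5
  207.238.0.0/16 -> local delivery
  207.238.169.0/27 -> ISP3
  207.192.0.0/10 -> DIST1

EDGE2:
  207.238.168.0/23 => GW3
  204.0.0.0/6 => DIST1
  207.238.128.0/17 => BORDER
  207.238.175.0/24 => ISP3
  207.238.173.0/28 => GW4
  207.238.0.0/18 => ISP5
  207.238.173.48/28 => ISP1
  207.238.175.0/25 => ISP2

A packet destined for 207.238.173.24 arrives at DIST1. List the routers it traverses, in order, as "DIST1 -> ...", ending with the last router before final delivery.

At DIST1: longest match for 207.238.173.24 is 207.238.128.0/18 -> EDGE2
At EDGE2: longest match for 207.238.173.24 is 207.238.128.0/17 -> BORDER
At BORDER: longest match for 207.238.173.24 is 207.238.0.0/16 -> local delivery

DIST1 -> EDGE2 -> BORDER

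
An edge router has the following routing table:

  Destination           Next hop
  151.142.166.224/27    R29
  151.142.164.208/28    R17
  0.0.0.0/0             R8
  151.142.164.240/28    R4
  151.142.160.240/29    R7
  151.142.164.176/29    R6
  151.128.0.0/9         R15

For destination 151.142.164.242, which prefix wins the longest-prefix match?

151.142.164.240/28

Entries matching 151.142.164.242:
  0.0.0.0/0 (default, matches everything)
  151.128.0.0/9 (151.128.0.0 - 151.255.255.255)
  151.142.164.240/28 (151.142.164.240 - 151.142.164.255)
Most specific is 151.142.164.240/28.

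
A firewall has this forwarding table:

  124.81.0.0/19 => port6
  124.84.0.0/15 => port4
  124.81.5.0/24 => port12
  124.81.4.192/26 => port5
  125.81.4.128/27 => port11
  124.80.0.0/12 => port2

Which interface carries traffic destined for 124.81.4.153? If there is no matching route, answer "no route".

Routes whose prefix contains 124.81.4.153:
  124.80.0.0/12 (124.80.0.0 - 124.95.255.255) -> port2
  124.81.0.0/19 (124.81.0.0 - 124.81.31.255) -> port6
More-specific entries that do NOT match:
  125.81.4.128/27 (125.81.4.128 - 125.81.4.159) does not contain 124.81.4.153
  124.81.4.192/26 (124.81.4.192 - 124.81.4.255) does not contain 124.81.4.153
  124.81.5.0/24 (124.81.5.0 - 124.81.5.255) does not contain 124.81.4.153
Longest matching prefix is /19 -> interface port6.

port6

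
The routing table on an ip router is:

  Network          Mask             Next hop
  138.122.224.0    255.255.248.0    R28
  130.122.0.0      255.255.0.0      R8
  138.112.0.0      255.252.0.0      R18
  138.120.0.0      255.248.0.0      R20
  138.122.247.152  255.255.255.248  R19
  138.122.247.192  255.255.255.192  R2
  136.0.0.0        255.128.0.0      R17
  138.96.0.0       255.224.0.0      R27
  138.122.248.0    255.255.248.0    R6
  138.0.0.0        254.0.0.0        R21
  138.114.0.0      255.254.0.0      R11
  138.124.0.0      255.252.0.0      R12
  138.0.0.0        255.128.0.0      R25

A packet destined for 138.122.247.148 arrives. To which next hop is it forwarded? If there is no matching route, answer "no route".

Routes whose prefix contains 138.122.247.148:
  138.0.0.0/7 (138.0.0.0 - 139.255.255.255) -> R21
  138.0.0.0/9 (138.0.0.0 - 138.127.255.255) -> R25
  138.96.0.0/11 (138.96.0.0 - 138.127.255.255) -> R27
  138.120.0.0/13 (138.120.0.0 - 138.127.255.255) -> R20
More-specific entries that do NOT match:
  138.122.247.152/29 (138.122.247.152 - 138.122.247.159) does not contain 138.122.247.148
  138.122.247.192/26 (138.122.247.192 - 138.122.247.255) does not contain 138.122.247.148
  138.122.224.0/21 (138.122.224.0 - 138.122.231.255) does not contain 138.122.247.148
  138.122.248.0/21 (138.122.248.0 - 138.122.255.255) does not contain 138.122.247.148
  130.122.0.0/16 (130.122.0.0 - 130.122.255.255) does not contain 138.122.247.148
  138.114.0.0/15 (138.114.0.0 - 138.115.255.255) does not contain 138.122.247.148
  138.112.0.0/14 (138.112.0.0 - 138.115.255.255) does not contain 138.122.247.148
  138.124.0.0/14 (138.124.0.0 - 138.127.255.255) does not contain 138.122.247.148
Longest matching prefix is /13 -> next hop R20.

R20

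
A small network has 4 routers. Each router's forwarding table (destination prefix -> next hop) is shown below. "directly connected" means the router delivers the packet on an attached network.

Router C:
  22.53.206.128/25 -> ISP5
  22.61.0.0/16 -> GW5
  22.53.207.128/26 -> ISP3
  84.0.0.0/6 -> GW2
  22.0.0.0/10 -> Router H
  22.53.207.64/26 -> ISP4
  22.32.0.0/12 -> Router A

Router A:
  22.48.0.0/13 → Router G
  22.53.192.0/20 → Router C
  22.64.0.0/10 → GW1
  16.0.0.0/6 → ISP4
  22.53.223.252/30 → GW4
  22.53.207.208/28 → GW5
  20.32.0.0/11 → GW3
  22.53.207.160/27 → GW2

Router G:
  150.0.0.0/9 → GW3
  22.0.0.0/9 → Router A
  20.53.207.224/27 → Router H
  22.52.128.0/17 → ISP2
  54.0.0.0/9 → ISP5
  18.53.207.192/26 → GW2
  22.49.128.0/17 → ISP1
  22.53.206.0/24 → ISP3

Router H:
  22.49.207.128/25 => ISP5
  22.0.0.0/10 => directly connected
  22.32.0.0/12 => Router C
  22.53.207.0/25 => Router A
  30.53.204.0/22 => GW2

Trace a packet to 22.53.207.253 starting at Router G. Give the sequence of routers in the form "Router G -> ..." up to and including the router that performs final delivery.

At Router G: longest match for 22.53.207.253 is 22.0.0.0/9 -> Router A
At Router A: longest match for 22.53.207.253 is 22.53.192.0/20 -> Router C
At Router C: longest match for 22.53.207.253 is 22.0.0.0/10 -> Router H
At Router H: longest match for 22.53.207.253 is 22.0.0.0/10 -> directly connected

Router G -> Router A -> Router C -> Router H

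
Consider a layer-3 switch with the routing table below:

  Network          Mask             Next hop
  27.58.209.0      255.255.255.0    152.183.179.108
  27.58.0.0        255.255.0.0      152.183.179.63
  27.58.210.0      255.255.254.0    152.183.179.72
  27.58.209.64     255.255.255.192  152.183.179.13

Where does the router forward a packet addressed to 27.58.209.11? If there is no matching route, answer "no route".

Routes whose prefix contains 27.58.209.11:
  27.58.0.0/16 (27.58.0.0 - 27.58.255.255) -> 152.183.179.63
  27.58.209.0/24 (27.58.209.0 - 27.58.209.255) -> 152.183.179.108
More-specific entries that do NOT match:
  27.58.209.64/26 (27.58.209.64 - 27.58.209.127) does not contain 27.58.209.11
Longest matching prefix is /24 -> next hop 152.183.179.108.

152.183.179.108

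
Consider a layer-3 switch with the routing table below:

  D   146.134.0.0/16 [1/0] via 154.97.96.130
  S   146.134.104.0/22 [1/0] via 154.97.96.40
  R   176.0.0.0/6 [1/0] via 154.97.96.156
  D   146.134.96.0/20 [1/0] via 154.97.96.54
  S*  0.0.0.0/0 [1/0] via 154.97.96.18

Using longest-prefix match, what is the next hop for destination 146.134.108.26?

Routes whose prefix contains 146.134.108.26:
  0.0.0.0/0 (default, matches everything) -> 154.97.96.18
  146.134.0.0/16 (146.134.0.0 - 146.134.255.255) -> 154.97.96.130
  146.134.96.0/20 (146.134.96.0 - 146.134.111.255) -> 154.97.96.54
More-specific entries that do NOT match:
  146.134.104.0/22 (146.134.104.0 - 146.134.107.255) does not contain 146.134.108.26
Longest matching prefix is /20 -> next hop 154.97.96.54.

154.97.96.54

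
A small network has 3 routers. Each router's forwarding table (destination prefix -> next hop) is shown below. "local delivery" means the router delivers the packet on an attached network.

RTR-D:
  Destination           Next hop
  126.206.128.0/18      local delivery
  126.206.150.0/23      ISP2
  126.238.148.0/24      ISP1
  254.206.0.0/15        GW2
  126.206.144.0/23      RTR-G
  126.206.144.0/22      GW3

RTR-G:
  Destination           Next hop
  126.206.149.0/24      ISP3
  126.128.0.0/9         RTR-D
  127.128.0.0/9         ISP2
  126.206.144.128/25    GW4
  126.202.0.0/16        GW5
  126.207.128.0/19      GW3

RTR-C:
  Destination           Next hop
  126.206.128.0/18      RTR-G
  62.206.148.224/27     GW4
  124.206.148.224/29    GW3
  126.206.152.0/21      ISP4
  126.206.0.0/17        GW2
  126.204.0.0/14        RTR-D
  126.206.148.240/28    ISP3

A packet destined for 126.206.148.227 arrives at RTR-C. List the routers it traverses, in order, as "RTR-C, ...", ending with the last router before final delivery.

RTR-C, RTR-G, RTR-D

At RTR-C: longest match for 126.206.148.227 is 126.206.128.0/18 -> RTR-G
At RTR-G: longest match for 126.206.148.227 is 126.128.0.0/9 -> RTR-D
At RTR-D: longest match for 126.206.148.227 is 126.206.128.0/18 -> local delivery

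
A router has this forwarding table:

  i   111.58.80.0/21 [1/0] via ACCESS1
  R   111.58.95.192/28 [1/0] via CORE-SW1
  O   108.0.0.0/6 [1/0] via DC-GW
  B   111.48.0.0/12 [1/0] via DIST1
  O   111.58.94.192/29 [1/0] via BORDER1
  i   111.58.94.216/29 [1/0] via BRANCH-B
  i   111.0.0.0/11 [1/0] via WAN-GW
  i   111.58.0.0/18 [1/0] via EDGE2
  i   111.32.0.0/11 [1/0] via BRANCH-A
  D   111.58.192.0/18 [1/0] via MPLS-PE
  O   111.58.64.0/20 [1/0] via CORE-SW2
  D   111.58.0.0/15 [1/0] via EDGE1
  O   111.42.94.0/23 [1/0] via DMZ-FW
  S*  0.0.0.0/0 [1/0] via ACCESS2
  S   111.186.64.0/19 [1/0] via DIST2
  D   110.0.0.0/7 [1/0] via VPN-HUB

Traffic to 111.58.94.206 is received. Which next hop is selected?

Routes whose prefix contains 111.58.94.206:
  0.0.0.0/0 (default, matches everything) -> ACCESS2
  108.0.0.0/6 (108.0.0.0 - 111.255.255.255) -> DC-GW
  110.0.0.0/7 (110.0.0.0 - 111.255.255.255) -> VPN-HUB
  111.32.0.0/11 (111.32.0.0 - 111.63.255.255) -> BRANCH-A
  111.48.0.0/12 (111.48.0.0 - 111.63.255.255) -> DIST1
  111.58.0.0/15 (111.58.0.0 - 111.59.255.255) -> EDGE1
More-specific entries that do NOT match:
  111.58.94.192/29 (111.58.94.192 - 111.58.94.199) does not contain 111.58.94.206
  111.58.94.216/29 (111.58.94.216 - 111.58.94.223) does not contain 111.58.94.206
  111.58.95.192/28 (111.58.95.192 - 111.58.95.207) does not contain 111.58.94.206
  111.42.94.0/23 (111.42.94.0 - 111.42.95.255) does not contain 111.58.94.206
  111.58.80.0/21 (111.58.80.0 - 111.58.87.255) does not contain 111.58.94.206
  111.58.64.0/20 (111.58.64.0 - 111.58.79.255) does not contain 111.58.94.206
  111.186.64.0/19 (111.186.64.0 - 111.186.95.255) does not contain 111.58.94.206
  111.58.0.0/18 (111.58.0.0 - 111.58.63.255) does not contain 111.58.94.206
  111.58.192.0/18 (111.58.192.0 - 111.58.255.255) does not contain 111.58.94.206
Longest matching prefix is /15 -> next hop EDGE1.

EDGE1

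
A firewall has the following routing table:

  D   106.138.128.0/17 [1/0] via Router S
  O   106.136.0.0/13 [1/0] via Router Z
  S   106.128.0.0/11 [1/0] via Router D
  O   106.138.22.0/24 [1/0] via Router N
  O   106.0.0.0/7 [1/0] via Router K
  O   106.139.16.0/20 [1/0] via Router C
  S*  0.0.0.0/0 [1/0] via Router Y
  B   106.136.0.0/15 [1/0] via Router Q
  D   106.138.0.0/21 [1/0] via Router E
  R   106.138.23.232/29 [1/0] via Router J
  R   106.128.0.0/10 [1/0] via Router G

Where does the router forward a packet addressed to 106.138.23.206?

Router Z

Routes whose prefix contains 106.138.23.206:
  0.0.0.0/0 (default, matches everything) -> Router Y
  106.0.0.0/7 (106.0.0.0 - 107.255.255.255) -> Router K
  106.128.0.0/10 (106.128.0.0 - 106.191.255.255) -> Router G
  106.128.0.0/11 (106.128.0.0 - 106.159.255.255) -> Router D
  106.136.0.0/13 (106.136.0.0 - 106.143.255.255) -> Router Z
More-specific entries that do NOT match:
  106.138.23.232/29 (106.138.23.232 - 106.138.23.239) does not contain 106.138.23.206
  106.138.22.0/24 (106.138.22.0 - 106.138.22.255) does not contain 106.138.23.206
  106.138.0.0/21 (106.138.0.0 - 106.138.7.255) does not contain 106.138.23.206
  106.139.16.0/20 (106.139.16.0 - 106.139.31.255) does not contain 106.138.23.206
  106.138.128.0/17 (106.138.128.0 - 106.138.255.255) does not contain 106.138.23.206
  106.136.0.0/15 (106.136.0.0 - 106.137.255.255) does not contain 106.138.23.206
Longest matching prefix is /13 -> next hop Router Z.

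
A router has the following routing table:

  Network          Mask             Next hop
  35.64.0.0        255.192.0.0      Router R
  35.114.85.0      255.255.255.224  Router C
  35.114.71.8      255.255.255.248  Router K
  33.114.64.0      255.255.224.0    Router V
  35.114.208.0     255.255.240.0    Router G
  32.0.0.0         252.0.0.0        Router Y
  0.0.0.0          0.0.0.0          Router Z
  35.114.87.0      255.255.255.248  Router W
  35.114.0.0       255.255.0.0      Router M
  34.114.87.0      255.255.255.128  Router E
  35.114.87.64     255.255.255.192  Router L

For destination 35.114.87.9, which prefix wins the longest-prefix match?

35.114.0.0/16

Entries matching 35.114.87.9:
  0.0.0.0/0 (default, matches everything)
  32.0.0.0/6 (32.0.0.0 - 35.255.255.255)
  35.64.0.0/10 (35.64.0.0 - 35.127.255.255)
  35.114.0.0/16 (35.114.0.0 - 35.114.255.255)
Most specific is 35.114.0.0/16.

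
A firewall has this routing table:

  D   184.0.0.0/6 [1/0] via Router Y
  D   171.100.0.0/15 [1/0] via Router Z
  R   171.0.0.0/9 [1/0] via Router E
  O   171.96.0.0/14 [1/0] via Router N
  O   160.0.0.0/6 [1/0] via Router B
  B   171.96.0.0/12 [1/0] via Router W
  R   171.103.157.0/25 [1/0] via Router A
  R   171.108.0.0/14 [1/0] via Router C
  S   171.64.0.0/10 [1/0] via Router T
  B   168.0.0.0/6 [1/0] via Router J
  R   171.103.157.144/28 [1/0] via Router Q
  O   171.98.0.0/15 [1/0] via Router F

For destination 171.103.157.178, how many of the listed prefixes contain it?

Prefixes containing 171.103.157.178:
  168.0.0.0/6 (168.0.0.0 - 171.255.255.255)
  171.0.0.0/9 (171.0.0.0 - 171.127.255.255)
  171.64.0.0/10 (171.64.0.0 - 171.127.255.255)
  171.96.0.0/12 (171.96.0.0 - 171.111.255.255)
Total matching entries: 4.

4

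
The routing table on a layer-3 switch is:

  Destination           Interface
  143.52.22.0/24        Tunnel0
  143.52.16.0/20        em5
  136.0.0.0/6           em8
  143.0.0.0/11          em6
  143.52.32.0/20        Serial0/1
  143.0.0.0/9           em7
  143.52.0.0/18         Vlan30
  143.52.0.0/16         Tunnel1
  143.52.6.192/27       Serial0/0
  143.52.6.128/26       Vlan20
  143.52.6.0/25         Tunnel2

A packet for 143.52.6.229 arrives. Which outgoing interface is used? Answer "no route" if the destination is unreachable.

Routes whose prefix contains 143.52.6.229:
  143.0.0.0/9 (143.0.0.0 - 143.127.255.255) -> em7
  143.52.0.0/16 (143.52.0.0 - 143.52.255.255) -> Tunnel1
  143.52.0.0/18 (143.52.0.0 - 143.52.63.255) -> Vlan30
More-specific entries that do NOT match:
  143.52.6.192/27 (143.52.6.192 - 143.52.6.223) does not contain 143.52.6.229
  143.52.6.128/26 (143.52.6.128 - 143.52.6.191) does not contain 143.52.6.229
  143.52.6.0/25 (143.52.6.0 - 143.52.6.127) does not contain 143.52.6.229
  143.52.22.0/24 (143.52.22.0 - 143.52.22.255) does not contain 143.52.6.229
  143.52.16.0/20 (143.52.16.0 - 143.52.31.255) does not contain 143.52.6.229
  143.52.32.0/20 (143.52.32.0 - 143.52.47.255) does not contain 143.52.6.229
Longest matching prefix is /18 -> interface Vlan30.

Vlan30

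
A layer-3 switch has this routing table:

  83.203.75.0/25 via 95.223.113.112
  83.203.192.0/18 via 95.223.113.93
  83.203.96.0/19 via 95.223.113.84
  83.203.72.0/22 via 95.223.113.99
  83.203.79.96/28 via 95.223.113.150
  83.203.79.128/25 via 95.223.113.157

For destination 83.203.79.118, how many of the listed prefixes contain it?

No listed prefix contains 83.203.79.118.
Total matching entries: 0.

0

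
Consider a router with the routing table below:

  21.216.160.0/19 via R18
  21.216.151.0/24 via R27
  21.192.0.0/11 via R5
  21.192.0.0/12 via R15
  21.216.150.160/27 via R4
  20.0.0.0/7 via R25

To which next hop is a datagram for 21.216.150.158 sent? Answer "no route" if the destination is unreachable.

R5

Routes whose prefix contains 21.216.150.158:
  20.0.0.0/7 (20.0.0.0 - 21.255.255.255) -> R25
  21.192.0.0/11 (21.192.0.0 - 21.223.255.255) -> R5
More-specific entries that do NOT match:
  21.216.150.160/27 (21.216.150.160 - 21.216.150.191) does not contain 21.216.150.158
  21.216.151.0/24 (21.216.151.0 - 21.216.151.255) does not contain 21.216.150.158
  21.216.160.0/19 (21.216.160.0 - 21.216.191.255) does not contain 21.216.150.158
  21.192.0.0/12 (21.192.0.0 - 21.207.255.255) does not contain 21.216.150.158
Longest matching prefix is /11 -> next hop R5.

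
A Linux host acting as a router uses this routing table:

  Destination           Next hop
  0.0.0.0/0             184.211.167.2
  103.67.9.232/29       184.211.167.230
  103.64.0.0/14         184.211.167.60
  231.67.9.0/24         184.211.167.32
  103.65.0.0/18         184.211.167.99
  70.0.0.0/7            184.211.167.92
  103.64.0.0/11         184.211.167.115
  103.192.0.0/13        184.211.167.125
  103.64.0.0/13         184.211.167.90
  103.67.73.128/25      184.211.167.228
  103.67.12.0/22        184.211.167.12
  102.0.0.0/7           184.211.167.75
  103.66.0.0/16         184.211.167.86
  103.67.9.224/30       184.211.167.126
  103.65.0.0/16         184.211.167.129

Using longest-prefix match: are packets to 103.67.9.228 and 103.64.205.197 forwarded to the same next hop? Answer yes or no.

103.67.9.228: longest match 103.64.0.0/14 -> 184.211.167.60
103.64.205.197: longest match 103.64.0.0/14 -> 184.211.167.60

yes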